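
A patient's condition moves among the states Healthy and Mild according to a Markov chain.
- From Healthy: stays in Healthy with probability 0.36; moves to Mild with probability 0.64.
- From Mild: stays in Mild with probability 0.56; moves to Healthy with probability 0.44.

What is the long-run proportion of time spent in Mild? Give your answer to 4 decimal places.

0.5926

Let the stationary distribution be π with π = πP and π_1 + π_2 = 1.
π_1 = 0.36·π_1 + 0.44·π_2
Solving with the normalization constraint gives π = (0.4074, 0.5926).
So the stationary probability of Mild is 0.5926.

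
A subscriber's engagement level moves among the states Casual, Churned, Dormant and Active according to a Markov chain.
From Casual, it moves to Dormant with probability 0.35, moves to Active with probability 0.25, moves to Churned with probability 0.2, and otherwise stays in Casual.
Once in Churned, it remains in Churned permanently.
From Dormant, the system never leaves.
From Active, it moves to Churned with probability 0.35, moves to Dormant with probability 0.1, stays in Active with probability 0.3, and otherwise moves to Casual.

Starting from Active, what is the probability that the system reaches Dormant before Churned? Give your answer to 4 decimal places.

Let h(s) be the probability of absorption at Dormant starting from transient state s. Then h(Dormant) = 1 and h(Churned) = 0. By first-step analysis:
h(Casual) = 0.2·h(Casual) + 0.2·0 + 0.35·1 + 0.25·h(Active)
h(Active) = 0.25·h(Casual) + 0.35·0 + 0.1·1 + 0.3·h(Active)
Solving: h(Casual) = 0.5427, h(Active) = 0.3367.
Starting from Active, the probability is 0.3367.

0.3367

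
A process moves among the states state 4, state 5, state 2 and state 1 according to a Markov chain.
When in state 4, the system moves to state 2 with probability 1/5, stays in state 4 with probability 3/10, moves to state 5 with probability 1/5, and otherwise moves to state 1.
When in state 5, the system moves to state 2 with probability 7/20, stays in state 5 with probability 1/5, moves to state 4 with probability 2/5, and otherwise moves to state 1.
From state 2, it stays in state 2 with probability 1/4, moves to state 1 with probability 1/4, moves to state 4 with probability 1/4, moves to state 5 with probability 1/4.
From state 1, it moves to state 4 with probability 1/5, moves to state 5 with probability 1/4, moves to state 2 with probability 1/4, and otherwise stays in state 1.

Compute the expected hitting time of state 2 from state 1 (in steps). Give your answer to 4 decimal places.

Let t(s) be the expected number of steps to first reach state 2 from state s, with t(state 2) = 0. Conditioning on the first step:
t(state 4) = 1 + 0.3·t(state 4) + 0.2·t(state 5) + 0.3·t(state 1)
t(state 5) = 1 + 0.4·t(state 4) + 0.2·t(state 5) + 0.05·t(state 1)
t(state 1) = 1 + 0.2·t(state 4) + 0.25·t(state 5) + 0.3·t(state 1)
Solving: t(state 4) = 4.0950, t(state 5) = 3.5389, t(state 1) = 3.8625.
Expected steps from state 1 to state 2: 3.8625.

3.8625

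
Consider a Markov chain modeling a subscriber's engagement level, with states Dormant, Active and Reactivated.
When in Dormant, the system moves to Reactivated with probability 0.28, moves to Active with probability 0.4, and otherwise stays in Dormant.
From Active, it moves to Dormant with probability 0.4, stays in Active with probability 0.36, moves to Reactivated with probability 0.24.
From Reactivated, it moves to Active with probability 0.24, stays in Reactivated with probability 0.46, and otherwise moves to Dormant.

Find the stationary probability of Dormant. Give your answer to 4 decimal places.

Let the stationary distribution be π with π = πP and π_1 + π_2 + π_3 = 1.
π_1 = 0.32·π_1 + 0.4·π_2 + 0.3·π_3
π_2 = 0.4·π_1 + 0.36·π_2 + 0.24·π_3
Solving with the normalization constraint gives π = (0.3403, 0.3346, 0.3251).
So the stationary probability of Dormant is 0.3403.

0.3403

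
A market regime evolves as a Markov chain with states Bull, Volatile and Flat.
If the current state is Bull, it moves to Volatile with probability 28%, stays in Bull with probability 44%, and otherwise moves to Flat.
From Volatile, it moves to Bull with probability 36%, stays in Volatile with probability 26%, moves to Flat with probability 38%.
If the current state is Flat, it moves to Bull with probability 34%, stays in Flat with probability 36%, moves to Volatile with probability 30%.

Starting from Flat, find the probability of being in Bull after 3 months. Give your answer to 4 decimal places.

0.3836

Propagate the distribution vector 3 months from Flat.
After 0 months: (0.0000, 0.0000, 1.0000)
After 1 month: (0.3400, 0.3000, 0.3600)
After 2 months: (0.3800, 0.2812, 0.3388)
After 3 months: (0.3836, 0.2812, 0.3352)
P(in Bull after 3 months) = 0.3836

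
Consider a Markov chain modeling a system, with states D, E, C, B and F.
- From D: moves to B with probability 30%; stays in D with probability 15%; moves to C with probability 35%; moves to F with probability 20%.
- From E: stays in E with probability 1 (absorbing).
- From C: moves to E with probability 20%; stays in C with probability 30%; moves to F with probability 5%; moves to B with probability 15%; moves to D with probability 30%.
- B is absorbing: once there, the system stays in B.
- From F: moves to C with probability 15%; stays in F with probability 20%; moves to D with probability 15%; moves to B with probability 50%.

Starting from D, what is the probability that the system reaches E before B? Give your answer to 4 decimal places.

Let h(s) be the probability of absorption at E starting from transient state s. Then h(E) = 1 and h(B) = 0. By first-step analysis:
h(D) = 0.15·h(D) + 0.35·h(C) + 0.3·0 + 0.2·h(F)
h(C) = 0.3·h(D) + 0.2·1 + 0.3·h(C) + 0.15·0 + 0.05·h(F)
h(F) = 0.15·h(D) + 0.15·h(C) + 0.5·0 + 0.2·h(F)
Solving: h(D) = 0.1756, h(C) = 0.3683, h(F) = 0.1020.
Starting from D, the probability is 0.1756.

0.1756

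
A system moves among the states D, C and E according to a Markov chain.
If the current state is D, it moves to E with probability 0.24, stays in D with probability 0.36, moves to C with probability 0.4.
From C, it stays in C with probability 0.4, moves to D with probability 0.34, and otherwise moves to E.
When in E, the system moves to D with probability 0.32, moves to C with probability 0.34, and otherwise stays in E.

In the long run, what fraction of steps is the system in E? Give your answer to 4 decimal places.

0.2752

Let the stationary distribution be π with π = πP and π_1 + π_2 + π_3 = 1.
π_1 = 0.36·π_1 + 0.34·π_2 + 0.32·π_3
π_2 = 0.4·π_1 + 0.4·π_2 + 0.34·π_3
Solving with the normalization constraint gives π = (0.3413, 0.3835, 0.2752).
So the stationary probability of E is 0.2752.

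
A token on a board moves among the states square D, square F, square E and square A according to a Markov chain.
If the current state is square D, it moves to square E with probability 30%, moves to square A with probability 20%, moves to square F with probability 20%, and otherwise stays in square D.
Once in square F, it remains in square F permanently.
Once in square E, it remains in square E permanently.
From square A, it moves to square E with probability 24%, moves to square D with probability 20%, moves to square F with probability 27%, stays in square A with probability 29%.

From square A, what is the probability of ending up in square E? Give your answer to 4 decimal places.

Let h(s) be the probability of absorption at square E starting from transient state s. Then h(square E) = 1 and h(square F) = 0. By first-step analysis:
h(square D) = 0.3·h(square D) + 0.2·0 + 0.3·1 + 0.2·h(square A)
h(square A) = 0.2·h(square D) + 0.27·0 + 0.24·1 + 0.29·h(square A)
Solving: h(square D) = 0.5711, h(square A) = 0.4989.
Starting from square A, the probability is 0.4989.

0.4989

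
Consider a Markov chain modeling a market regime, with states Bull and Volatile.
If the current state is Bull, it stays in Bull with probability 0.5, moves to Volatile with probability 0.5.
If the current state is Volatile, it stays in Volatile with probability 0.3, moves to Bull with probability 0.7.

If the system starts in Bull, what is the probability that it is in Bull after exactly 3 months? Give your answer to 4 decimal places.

Propagate the distribution vector 3 months from Bull.
After 0 months: (1.0000, 0.0000)
After 1 month: (0.5000, 0.5000)
After 2 months: (0.6000, 0.4000)
After 3 months: (0.5800, 0.4200)
P(in Bull after 3 months) = 0.5800

0.5800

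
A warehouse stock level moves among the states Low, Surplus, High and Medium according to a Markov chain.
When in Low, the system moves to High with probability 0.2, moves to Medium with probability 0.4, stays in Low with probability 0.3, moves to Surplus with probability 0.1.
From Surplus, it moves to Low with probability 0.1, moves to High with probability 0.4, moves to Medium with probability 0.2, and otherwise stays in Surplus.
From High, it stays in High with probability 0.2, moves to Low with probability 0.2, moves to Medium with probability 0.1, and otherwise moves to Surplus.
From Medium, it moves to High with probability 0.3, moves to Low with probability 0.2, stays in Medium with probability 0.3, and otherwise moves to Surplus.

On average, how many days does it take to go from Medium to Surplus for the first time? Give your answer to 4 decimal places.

Let t(s) be the expected number of days to first reach Surplus from state s, with t(Surplus) = 0. Conditioning on the first day:
t(Low) = 1 + 0.3·t(Low) + 0.2·t(High) + 0.4·t(Medium)
t(High) = 1 + 0.2·t(Low) + 0.2·t(High) + 0.1·t(Medium)
t(Medium) = 1 + 0.2·t(Low) + 0.3·t(High) + 0.3·t(Medium)
Solving: t(Low) = 4.5020, t(High) = 2.8685, t(Medium) = 3.9442.
Expected days from Medium to Surplus: 3.9442.

3.9442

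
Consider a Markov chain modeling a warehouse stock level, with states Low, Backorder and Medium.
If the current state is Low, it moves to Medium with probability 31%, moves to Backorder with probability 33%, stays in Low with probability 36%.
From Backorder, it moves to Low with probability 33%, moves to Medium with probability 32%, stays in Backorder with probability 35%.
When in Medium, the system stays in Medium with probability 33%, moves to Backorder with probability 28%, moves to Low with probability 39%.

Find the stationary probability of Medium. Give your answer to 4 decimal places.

Let the stationary distribution be π with π = πP and π_1 + π_2 + π_3 = 1.
π_1 = 0.36·π_1 + 0.33·π_2 + 0.39·π_3
π_2 = 0.33·π_1 + 0.35·π_2 + 0.28·π_3
Solving with the normalization constraint gives π = (0.3600, 0.3204, 0.3196).
So the stationary probability of Medium is 0.3196.

0.3196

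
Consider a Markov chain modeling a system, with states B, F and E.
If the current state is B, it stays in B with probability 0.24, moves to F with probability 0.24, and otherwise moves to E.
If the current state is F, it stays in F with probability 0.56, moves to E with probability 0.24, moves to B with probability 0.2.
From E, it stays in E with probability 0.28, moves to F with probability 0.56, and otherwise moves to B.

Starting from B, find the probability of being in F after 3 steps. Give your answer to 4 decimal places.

Propagate the distribution vector 3 steps from B.
After 0 steps: (1.0000, 0.0000, 0.0000)
After 1 step: (0.2400, 0.2400, 0.5200)
After 2 steps: (0.1888, 0.4832, 0.3280)
After 3 steps: (0.1944, 0.4996, 0.3060)
P(in F after 3 steps) = 0.4996

0.4996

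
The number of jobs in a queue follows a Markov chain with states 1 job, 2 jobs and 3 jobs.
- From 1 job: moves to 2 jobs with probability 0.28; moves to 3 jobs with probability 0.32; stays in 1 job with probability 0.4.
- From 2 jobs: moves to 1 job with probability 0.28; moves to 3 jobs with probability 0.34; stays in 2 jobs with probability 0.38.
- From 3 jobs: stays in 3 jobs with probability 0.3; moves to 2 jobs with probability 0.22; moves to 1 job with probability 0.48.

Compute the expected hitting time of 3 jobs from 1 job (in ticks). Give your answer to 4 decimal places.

Let t(s) be the expected number of ticks to first reach 3 jobs from state s, with t(3 jobs) = 0. Conditioning on the first tick:
t(1 job) = 1 + 0.4·t(1 job) + 0.28·t(2 jobs)
t(2 jobs) = 1 + 0.28·t(1 job) + 0.38·t(2 jobs)
Solving: t(1 job) = 3.0654, t(2 jobs) = 2.9973.
Expected ticks from 1 job to 3 jobs: 3.0654.

3.0654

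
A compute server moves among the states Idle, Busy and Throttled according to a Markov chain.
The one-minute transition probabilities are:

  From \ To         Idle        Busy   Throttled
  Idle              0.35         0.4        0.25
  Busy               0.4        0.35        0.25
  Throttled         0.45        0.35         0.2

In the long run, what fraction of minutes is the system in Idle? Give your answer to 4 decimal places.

0.3923

Let the stationary distribution be π with π = πP and π_1 + π_2 + π_3 = 1.
π_1 = 0.35·π_1 + 0.4·π_2 + 0.45·π_3
π_2 = 0.4·π_1 + 0.35·π_2 + 0.35·π_3
Solving with the normalization constraint gives π = (0.3923, 0.3696, 0.2381).
So the stationary probability of Idle is 0.3923.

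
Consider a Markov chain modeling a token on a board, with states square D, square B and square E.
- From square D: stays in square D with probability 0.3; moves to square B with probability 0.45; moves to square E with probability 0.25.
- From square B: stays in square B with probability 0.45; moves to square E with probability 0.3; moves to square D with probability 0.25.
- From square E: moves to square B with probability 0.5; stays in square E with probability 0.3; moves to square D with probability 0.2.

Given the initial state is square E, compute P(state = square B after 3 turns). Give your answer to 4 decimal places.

0.4645

Propagate the distribution vector 3 turns from square E.
After 0 turns: (0.0000, 0.0000, 1.0000)
After 1 turn: (0.2000, 0.5000, 0.3000)
After 2 turns: (0.2450, 0.4650, 0.2900)
After 3 turns: (0.2478, 0.4645, 0.2878)
P(in square B after 3 turns) = 0.4645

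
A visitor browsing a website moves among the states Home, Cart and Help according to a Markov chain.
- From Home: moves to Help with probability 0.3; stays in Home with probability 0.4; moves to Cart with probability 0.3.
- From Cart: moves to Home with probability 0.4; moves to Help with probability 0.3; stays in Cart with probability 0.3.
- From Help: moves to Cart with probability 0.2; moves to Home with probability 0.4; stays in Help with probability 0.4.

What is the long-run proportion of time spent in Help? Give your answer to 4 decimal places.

0.3333

Let the stationary distribution be π with π = πP and π_1 + π_2 + π_3 = 1.
π_1 = 0.4·π_1 + 0.4·π_2 + 0.4·π_3
π_2 = 0.3·π_1 + 0.3·π_2 + 0.2·π_3
Solving with the normalization constraint gives π = (0.4000, 0.2667, 0.3333).
So the stationary probability of Help is 0.3333.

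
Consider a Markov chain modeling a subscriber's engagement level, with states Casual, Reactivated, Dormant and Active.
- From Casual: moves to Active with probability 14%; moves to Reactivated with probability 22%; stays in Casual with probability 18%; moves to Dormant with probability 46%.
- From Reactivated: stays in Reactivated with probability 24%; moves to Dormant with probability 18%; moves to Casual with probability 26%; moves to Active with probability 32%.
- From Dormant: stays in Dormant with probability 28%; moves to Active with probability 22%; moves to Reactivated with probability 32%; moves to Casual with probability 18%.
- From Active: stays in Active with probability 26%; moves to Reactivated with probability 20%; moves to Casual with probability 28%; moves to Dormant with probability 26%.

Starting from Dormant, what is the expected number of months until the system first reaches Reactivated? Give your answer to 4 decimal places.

Let t(s) be the expected number of months to first reach Reactivated from state s, with t(Reactivated) = 0. Conditioning on the first month:
t(Casual) = 1 + 0.18·t(Casual) + 0.46·t(Dormant) + 0.14·t(Active)
t(Dormant) = 1 + 0.18·t(Casual) + 0.28·t(Dormant) + 0.22·t(Active)
t(Active) = 1 + 0.28·t(Casual) + 0.26·t(Dormant) + 0.26·t(Active)
Solving: t(Casual) = 3.9698, t(Dormant) = 3.6445, t(Active) = 4.1339.
Expected months from Dormant to Reactivated: 3.6445.

3.6445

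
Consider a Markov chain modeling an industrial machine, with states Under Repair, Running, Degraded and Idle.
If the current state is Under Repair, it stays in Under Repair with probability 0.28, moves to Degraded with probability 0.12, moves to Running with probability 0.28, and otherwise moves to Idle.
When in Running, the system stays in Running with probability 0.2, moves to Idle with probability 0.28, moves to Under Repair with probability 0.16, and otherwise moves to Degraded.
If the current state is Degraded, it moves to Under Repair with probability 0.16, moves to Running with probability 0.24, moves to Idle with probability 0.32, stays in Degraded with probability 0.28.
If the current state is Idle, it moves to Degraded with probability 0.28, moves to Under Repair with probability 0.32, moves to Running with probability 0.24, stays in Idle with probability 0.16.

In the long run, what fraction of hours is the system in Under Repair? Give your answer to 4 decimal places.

0.2305

Let the stationary distribution be π with π = πP and π_1 + π_2 + π_3 + π_4 = 1.
π_1 = 0.28·π_1 + 0.16·π_2 + 0.16·π_3 + 0.32·π_4
π_2 = 0.28·π_1 + 0.2·π_2 + 0.24·π_3 + 0.24·π_4
π_3 = 0.12·π_1 + 0.36·π_2 + 0.28·π_3 + 0.28·π_4
Solving with the normalization constraint gives π = (0.2305, 0.2396, 0.2623, 0.2676).
So the stationary probability of Under Repair is 0.2305.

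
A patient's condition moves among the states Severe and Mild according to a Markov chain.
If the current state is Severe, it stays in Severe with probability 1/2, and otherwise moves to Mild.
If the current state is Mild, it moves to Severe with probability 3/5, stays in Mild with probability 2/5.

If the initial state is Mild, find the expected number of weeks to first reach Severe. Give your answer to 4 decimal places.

1.6667

Let t(s) be the expected number of weeks to first reach Severe from state s, with t(Severe) = 0. Conditioning on the first week:
t(Mild) = 1 + 0.4·t(Mild)
Solving: t(Mild) = 1.6667.
Expected weeks from Mild to Severe: 1.6667.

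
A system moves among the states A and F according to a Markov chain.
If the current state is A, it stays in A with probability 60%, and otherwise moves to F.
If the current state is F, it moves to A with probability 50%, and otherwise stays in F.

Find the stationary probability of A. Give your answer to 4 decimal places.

Let the stationary distribution be π with π = πP and π_1 + π_2 = 1.
π_1 = 0.6·π_1 + 0.5·π_2
Solving with the normalization constraint gives π = (0.5556, 0.4444).
So the stationary probability of A is 0.5556.

0.5556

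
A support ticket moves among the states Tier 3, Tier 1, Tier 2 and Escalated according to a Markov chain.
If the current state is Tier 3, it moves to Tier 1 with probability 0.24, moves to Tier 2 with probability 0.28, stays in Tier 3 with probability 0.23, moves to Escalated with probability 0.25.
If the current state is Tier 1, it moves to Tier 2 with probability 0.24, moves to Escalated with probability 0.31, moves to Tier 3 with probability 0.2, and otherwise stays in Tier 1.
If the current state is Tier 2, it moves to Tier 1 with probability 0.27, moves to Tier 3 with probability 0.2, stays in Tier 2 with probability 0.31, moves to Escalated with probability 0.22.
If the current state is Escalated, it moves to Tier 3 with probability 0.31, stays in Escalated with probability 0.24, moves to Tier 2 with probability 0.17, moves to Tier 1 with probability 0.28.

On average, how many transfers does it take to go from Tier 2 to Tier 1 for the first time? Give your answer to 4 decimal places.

Let t(s) be the expected number of transfers to first reach Tier 1 from state s, with t(Tier 1) = 0. Conditioning on the first transfer:
t(Tier 3) = 1 + 0.23·t(Tier 3) + 0.28·t(Tier 2) + 0.25·t(Escalated)
t(Tier 2) = 1 + 0.2·t(Tier 3) + 0.31·t(Tier 2) + 0.22·t(Escalated)
t(Escalated) = 1 + 0.31·t(Tier 3) + 0.17·t(Tier 2) + 0.24·t(Escalated)
Solving: t(Tier 3) = 3.8845, t(Tier 2) = 3.7687, t(Escalated) = 3.7433.
Expected transfers from Tier 2 to Tier 1: 3.7687.

3.7687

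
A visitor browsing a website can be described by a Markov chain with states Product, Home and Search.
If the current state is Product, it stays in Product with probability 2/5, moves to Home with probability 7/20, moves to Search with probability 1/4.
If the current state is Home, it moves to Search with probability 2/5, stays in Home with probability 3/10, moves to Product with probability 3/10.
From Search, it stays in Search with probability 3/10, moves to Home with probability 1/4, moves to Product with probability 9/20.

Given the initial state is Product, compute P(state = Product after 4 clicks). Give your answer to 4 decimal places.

0.3853

Propagate the distribution vector 4 clicks from Product.
After 0 clicks: (1.0000, 0.0000, 0.0000)
After 1 click: (0.4000, 0.3500, 0.2500)
After 2 clicks: (0.3775, 0.3075, 0.3150)
After 3 clicks: (0.3850, 0.3031, 0.3119)
After 4 clicks: (0.3853, 0.3037, 0.3111)
P(in Product after 4 clicks) = 0.3853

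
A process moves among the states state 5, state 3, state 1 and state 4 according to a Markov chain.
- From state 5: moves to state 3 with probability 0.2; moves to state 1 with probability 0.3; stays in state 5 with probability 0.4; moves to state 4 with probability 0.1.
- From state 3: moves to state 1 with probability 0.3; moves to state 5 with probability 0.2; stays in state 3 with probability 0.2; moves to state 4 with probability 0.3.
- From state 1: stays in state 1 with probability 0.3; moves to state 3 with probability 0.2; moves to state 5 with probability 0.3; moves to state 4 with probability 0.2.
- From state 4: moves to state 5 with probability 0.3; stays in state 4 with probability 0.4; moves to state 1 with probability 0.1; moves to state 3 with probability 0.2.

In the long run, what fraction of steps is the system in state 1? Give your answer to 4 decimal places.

0.2528

Let the stationary distribution be π with π = πP and π_1 + π_2 + π_3 + π_4 = 1.
π_1 = 0.4·π_1 + 0.2·π_2 + 0.3·π_3 + 0.3·π_4
π_2 = 0.2·π_1 + 0.2·π_2 + 0.2·π_3 + 0.2·π_4
π_3 = 0.3·π_1 + 0.3·π_2 + 0.3·π_3 + 0.1·π_4
Solving with the normalization constraint gives π = (0.3111, 0.2000, 0.2528, 0.2361).
So the stationary probability of state 1 is 0.2528.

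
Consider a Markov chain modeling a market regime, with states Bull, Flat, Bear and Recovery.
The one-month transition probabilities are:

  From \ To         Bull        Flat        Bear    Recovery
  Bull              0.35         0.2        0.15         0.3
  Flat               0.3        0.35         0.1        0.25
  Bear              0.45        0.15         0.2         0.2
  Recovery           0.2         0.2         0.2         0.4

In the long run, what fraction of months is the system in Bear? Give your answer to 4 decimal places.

Let the stationary distribution be π with π = πP and π_1 + π_2 + π_3 + π_4 = 1.
π_1 = 0.35·π_1 + 0.3·π_2 + 0.45·π_3 + 0.2·π_4
π_2 = 0.2·π_1 + 0.35·π_2 + 0.15·π_3 + 0.2·π_4
π_3 = 0.15·π_1 + 0.1·π_2 + 0.2·π_3 + 0.2·π_4
Solving with the normalization constraint gives π = (0.3095, 0.2258, 0.1619, 0.3028).
So the stationary probability of Bear is 0.1619.

0.1619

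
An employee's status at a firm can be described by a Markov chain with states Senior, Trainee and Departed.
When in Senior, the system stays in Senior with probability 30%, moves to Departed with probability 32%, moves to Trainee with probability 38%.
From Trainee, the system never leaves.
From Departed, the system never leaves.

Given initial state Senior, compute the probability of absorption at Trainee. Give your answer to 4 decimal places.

Let h(s) be the probability of absorption at Trainee starting from transient state s. Then h(Trainee) = 1 and h(Departed) = 0. By first-step analysis:
h(Senior) = 0.3·h(Senior) + 0.38·1 + 0.32·0
Solving: h(Senior) = 0.5429.
Starting from Senior, the probability is 0.5429.

0.5429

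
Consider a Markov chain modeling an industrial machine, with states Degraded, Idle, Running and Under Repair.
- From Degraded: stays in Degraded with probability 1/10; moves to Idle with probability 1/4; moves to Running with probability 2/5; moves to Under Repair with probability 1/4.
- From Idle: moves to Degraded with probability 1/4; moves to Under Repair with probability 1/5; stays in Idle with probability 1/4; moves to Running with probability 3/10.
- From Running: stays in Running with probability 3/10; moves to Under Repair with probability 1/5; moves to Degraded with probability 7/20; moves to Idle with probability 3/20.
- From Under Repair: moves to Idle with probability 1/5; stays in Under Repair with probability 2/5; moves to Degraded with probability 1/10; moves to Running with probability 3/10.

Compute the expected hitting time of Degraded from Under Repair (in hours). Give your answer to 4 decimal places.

Let t(s) be the expected number of hours to first reach Degraded from state s, with t(Degraded) = 0. Conditioning on the first hour:
t(Idle) = 1 + 0.25·t(Idle) + 0.3·t(Running) + 0.2·t(Under Repair)
t(Running) = 1 + 0.15·t(Idle) + 0.3·t(Running) + 0.2·t(Under Repair)
t(Under Repair) = 1 + 0.2·t(Idle) + 0.3·t(Running) + 0.4·t(Under Repair)
Solving: t(Idle) = 4.1237, t(Running) = 3.7113, t(Under Repair) = 4.8969.
Expected hours from Under Repair to Degraded: 4.8969.

4.8969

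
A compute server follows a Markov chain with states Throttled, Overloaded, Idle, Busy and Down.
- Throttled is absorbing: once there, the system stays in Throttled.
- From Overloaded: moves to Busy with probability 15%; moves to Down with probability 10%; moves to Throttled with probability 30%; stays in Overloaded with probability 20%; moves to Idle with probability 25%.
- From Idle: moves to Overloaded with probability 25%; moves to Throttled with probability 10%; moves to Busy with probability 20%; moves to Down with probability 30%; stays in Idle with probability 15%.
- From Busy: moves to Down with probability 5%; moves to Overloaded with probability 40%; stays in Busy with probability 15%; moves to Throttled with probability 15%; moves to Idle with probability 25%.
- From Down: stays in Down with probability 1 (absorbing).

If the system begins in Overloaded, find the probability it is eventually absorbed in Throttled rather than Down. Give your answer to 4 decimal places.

0.6264

Let h(s) be the probability of absorption at Throttled starting from transient state s. Then h(Throttled) = 1 and h(Down) = 0. By first-step analysis:
h(Overloaded) = 0.3·1 + 0.2·h(Overloaded) + 0.25·h(Idle) + 0.15·h(Busy) + 0.1·0
h(Idle) = 0.1·1 + 0.25·h(Overloaded) + 0.15·h(Idle) + 0.2·h(Busy) + 0.3·0
h(Busy) = 0.15·1 + 0.4·h(Overloaded) + 0.25·h(Idle) + 0.15·h(Busy) + 0.05·0
Solving: h(Overloaded) = 0.6264, h(Idle) = 0.4434, h(Busy) = 0.6017.
Starting from Overloaded, the probability is 0.6264.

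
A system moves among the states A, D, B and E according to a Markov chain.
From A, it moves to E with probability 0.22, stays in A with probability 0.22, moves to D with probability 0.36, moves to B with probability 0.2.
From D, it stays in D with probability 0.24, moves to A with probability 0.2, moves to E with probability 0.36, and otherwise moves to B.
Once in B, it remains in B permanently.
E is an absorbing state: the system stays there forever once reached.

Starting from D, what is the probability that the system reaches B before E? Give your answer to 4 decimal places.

Let h(s) be the probability of absorption at B starting from transient state s. Then h(B) = 1 and h(E) = 0. By first-step analysis:
h(A) = 0.22·h(A) + 0.36·h(D) + 0.2·1 + 0.22·0
h(D) = 0.2·h(A) + 0.24·h(D) + 0.2·1 + 0.36·0
Solving: h(A) = 0.4301, h(D) = 0.3763.
Starting from D, the probability is 0.3763.

0.3763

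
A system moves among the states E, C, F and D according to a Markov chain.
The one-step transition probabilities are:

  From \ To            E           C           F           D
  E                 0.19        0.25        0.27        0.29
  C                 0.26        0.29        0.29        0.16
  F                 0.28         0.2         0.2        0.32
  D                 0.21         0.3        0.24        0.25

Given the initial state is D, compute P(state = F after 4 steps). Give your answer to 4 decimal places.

Propagate the distribution vector 4 steps from D.
After 0 steps: (0.0000, 0.0000, 0.0000, 1.0000)
After 1 step: (0.2100, 0.3000, 0.2400, 0.2500)
After 2 steps: (0.2376, 0.2625, 0.2517, 0.2482)
After 3 steps: (0.2360, 0.2603, 0.2502, 0.2535)
After 4 steps: (0.2358, 0.2606, 0.2501, 0.2535)
P(in F after 4 steps) = 0.2501

0.2501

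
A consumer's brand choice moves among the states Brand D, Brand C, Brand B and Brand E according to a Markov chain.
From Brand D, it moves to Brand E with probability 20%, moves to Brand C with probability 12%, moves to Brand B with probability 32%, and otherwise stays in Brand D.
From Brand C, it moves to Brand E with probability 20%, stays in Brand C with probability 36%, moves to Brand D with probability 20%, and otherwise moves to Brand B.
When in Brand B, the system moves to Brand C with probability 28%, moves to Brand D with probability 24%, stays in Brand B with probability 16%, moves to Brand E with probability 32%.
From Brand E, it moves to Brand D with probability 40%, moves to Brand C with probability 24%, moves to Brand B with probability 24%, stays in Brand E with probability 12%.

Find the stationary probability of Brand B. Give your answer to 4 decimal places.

0.2445

Let the stationary distribution be π with π = πP and π_1 + π_2 + π_3 + π_4 = 1.
π_1 = 0.36·π_1 + 0.2·π_2 + 0.24·π_3 + 0.4·π_4
π_2 = 0.12·π_1 + 0.36·π_2 + 0.28·π_3 + 0.24·π_4
π_3 = 0.32·π_1 + 0.24·π_2 + 0.16·π_3 + 0.24·π_4
Solving with the normalization constraint gives π = (0.3003, 0.2429, 0.2445, 0.2123).
So the stationary probability of Brand B is 0.2445.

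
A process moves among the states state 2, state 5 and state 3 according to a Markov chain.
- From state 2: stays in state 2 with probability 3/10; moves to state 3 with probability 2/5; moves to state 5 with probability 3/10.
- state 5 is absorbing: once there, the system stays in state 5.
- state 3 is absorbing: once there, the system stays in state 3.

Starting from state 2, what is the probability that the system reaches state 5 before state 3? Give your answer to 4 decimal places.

Let h(s) be the probability of absorption at state 5 starting from transient state s. Then h(state 5) = 1 and h(state 3) = 0. By first-step analysis:
h(state 2) = 0.3·h(state 2) + 0.3·1 + 0.4·0
Solving: h(state 2) = 0.4286.
Starting from state 2, the probability is 0.4286.

0.4286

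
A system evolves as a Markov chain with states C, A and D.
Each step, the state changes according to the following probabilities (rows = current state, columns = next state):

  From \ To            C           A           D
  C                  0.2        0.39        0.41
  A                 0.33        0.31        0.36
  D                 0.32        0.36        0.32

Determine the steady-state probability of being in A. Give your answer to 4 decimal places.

Let the stationary distribution be π with π = πP and π_1 + π_2 + π_3 = 1.
π_1 = 0.2·π_1 + 0.33·π_2 + 0.32·π_3
π_2 = 0.39·π_1 + 0.31·π_2 + 0.36·π_3
Solving with the normalization constraint gives π = (0.2888, 0.3511, 0.3600).
So the stationary probability of A is 0.3511.

0.3511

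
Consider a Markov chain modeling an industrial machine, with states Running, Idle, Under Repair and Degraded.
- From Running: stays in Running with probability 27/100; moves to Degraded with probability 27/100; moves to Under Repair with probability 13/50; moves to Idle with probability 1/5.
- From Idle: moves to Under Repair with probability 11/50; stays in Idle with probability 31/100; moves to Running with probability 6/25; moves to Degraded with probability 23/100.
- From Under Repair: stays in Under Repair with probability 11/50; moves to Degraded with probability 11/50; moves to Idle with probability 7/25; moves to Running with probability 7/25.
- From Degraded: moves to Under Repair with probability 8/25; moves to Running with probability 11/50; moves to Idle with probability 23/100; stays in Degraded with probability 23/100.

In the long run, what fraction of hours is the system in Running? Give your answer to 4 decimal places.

Let the stationary distribution be π with π = πP and π_1 + π_2 + π_3 + π_4 = 1.
π_1 = 0.27·π_1 + 0.24·π_2 + 0.28·π_3 + 0.22·π_4
π_2 = 0.2·π_1 + 0.31·π_2 + 0.28·π_3 + 0.23·π_4
π_3 = 0.26·π_1 + 0.22·π_2 + 0.22·π_3 + 0.32·π_4
Solving with the normalization constraint gives π = (0.2530, 0.2555, 0.2539, 0.2376).
So the stationary probability of Running is 0.2530.

0.2530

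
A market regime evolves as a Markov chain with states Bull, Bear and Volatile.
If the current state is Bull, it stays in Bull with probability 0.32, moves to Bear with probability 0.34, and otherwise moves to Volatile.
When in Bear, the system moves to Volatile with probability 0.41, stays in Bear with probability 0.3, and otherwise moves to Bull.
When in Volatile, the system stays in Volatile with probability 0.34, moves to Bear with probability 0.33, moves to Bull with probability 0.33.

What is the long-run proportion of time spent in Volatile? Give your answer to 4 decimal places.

Let the stationary distribution be π with π = πP and π_1 + π_2 + π_3 = 1.
π_1 = 0.32·π_1 + 0.29·π_2 + 0.33·π_3
π_2 = 0.34·π_1 + 0.3·π_2 + 0.33·π_3
Solving with the normalization constraint gives π = (0.3139, 0.3234, 0.3626).
So the stationary probability of Volatile is 0.3626.

0.3626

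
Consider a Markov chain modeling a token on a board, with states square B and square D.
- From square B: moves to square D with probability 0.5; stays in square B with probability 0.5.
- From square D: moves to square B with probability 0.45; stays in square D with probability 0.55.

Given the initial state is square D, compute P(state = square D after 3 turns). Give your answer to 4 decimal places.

Propagate the distribution vector 3 turns from square D.
After 0 turns: (0.0000, 1.0000)
After 1 turn: (0.4500, 0.5500)
After 2 turns: (0.4725, 0.5275)
After 3 turns: (0.4736, 0.5264)
P(in square D after 3 turns) = 0.5264

0.5264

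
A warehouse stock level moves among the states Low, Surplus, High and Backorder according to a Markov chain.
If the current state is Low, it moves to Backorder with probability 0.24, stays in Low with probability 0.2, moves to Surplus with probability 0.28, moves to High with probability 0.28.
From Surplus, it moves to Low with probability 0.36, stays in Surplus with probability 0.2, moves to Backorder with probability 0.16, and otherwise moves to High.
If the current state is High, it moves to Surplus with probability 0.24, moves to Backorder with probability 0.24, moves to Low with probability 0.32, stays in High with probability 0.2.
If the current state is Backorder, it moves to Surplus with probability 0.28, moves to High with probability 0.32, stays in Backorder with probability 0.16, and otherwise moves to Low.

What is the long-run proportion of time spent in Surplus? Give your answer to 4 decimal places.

Let the stationary distribution be π with π = πP and π_1 + π_2 + π_3 + π_4 = 1.
π_1 = 0.2·π_1 + 0.36·π_2 + 0.32·π_3 + 0.24·π_4
π_2 = 0.28·π_1 + 0.2·π_2 + 0.24·π_3 + 0.28·π_4
π_3 = 0.28·π_1 + 0.28·π_2 + 0.2·π_3 + 0.32·π_4
Solving with the normalization constraint gives π = (0.2801, 0.2494, 0.2668, 0.2037).
So the stationary probability of Surplus is 0.2494.

0.2494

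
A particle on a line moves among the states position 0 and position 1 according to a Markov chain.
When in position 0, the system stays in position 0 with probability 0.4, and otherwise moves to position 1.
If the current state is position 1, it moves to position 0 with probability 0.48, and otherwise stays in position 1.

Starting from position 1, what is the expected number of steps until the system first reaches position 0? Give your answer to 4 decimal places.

2.0833

Let t(s) be the expected number of steps to first reach position 0 from state s, with t(position 0) = 0. Conditioning on the first step:
t(position 1) = 1 + 0.52·t(position 1)
Solving: t(position 1) = 2.0833.
Expected steps from position 1 to position 0: 2.0833.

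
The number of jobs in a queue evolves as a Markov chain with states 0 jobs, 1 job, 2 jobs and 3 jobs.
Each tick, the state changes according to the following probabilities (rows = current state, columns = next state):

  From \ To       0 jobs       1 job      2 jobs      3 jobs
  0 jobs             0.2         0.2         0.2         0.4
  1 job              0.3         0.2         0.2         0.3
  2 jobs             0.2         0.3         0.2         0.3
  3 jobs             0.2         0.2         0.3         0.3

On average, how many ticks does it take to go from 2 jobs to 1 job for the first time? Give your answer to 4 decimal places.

Let t(s) be the expected number of ticks to first reach 1 job from state s, with t(1 job) = 0. Conditioning on the first tick:
t(0 jobs) = 1 + 0.2·t(0 jobs) + 0.2·t(2 jobs) + 0.4·t(3 jobs)
t(2 jobs) = 1 + 0.2·t(0 jobs) + 0.2·t(2 jobs) + 0.3·t(3 jobs)
t(3 jobs) = 1 + 0.2·t(0 jobs) + 0.3·t(2 jobs) + 0.3·t(3 jobs)
Solving: t(0 jobs) = 4.4758, t(2 jobs) = 4.0323, t(3 jobs) = 4.4355.
Expected ticks from 2 jobs to 1 job: 4.0323.

4.0323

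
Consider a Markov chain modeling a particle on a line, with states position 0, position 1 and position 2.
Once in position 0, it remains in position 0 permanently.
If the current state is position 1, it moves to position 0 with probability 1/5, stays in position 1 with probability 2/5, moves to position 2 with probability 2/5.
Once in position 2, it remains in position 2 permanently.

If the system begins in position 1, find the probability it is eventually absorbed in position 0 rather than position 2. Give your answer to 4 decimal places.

Let h(s) be the probability of absorption at position 0 starting from transient state s. Then h(position 0) = 1 and h(position 2) = 0. By first-step analysis:
h(position 1) = 0.2·1 + 0.4·h(position 1) + 0.4·0
Solving: h(position 1) = 0.3333.
Starting from position 1, the probability is 0.3333.

0.3333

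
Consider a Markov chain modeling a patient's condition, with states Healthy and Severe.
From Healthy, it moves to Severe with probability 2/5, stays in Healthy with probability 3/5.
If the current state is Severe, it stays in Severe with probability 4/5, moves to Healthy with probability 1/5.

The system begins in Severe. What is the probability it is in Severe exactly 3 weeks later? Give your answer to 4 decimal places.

Propagate the distribution vector 3 weeks from Severe.
After 0 weeks: (0.0000, 1.0000)
After 1 week: (0.2000, 0.8000)
After 2 weeks: (0.2800, 0.7200)
After 3 weeks: (0.3120, 0.6880)
P(in Severe after 3 weeks) = 0.6880

0.6880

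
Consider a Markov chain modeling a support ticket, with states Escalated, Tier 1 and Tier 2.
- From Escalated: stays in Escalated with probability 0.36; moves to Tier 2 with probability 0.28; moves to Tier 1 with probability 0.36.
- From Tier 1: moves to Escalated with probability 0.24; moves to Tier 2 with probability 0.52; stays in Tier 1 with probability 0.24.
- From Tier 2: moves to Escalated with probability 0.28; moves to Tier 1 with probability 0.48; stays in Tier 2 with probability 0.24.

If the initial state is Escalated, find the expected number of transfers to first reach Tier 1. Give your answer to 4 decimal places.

Let t(s) be the expected number of transfers to first reach Tier 1 from state s, with t(Tier 1) = 0. Conditioning on the first transfer:
t(Escalated) = 1 + 0.36·t(Escalated) + 0.28·t(Tier 2)
t(Tier 2) = 1 + 0.28·t(Escalated) + 0.24·t(Tier 2)
Solving: t(Escalated) = 2.5490, t(Tier 2) = 2.2549.
Expected transfers from Escalated to Tier 1: 2.5490.

2.5490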